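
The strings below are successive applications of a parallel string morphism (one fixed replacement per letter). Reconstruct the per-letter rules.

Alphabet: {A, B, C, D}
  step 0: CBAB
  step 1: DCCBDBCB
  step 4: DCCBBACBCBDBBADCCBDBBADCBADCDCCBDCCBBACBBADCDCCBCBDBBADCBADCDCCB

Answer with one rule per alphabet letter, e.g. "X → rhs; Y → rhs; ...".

  step 0 ⇒ step 1: CBAB ⇒ DC·CB·DB·CB
    A ↦ DB
    B ↦ CB
    C ↦ DC
    D ↦ BA  (constrained at step 1)

A->DB, B->CB, C->DC, D->BA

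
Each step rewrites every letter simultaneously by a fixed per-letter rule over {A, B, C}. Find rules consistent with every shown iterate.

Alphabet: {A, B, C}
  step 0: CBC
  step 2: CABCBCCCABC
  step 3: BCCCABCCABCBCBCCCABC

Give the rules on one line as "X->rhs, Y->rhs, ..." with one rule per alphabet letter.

A->C, B->CA, C->BC

  step 2 ⇒ step 3: CABCBCCCABC ⇒ BC·C·CA·BC·CA·BC·BC·BC·C·CA·BC
    A ↦ C
    B ↦ CA
    C ↦ BC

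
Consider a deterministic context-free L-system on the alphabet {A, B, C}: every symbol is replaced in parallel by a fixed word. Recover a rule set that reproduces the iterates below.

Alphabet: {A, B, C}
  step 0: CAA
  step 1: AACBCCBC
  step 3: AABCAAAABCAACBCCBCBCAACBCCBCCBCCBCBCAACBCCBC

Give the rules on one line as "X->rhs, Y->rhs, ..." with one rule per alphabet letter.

  step 0 ⇒ step 1: CAA ⇒ AA·CBC·CBC
    A ↦ CBC
    C ↦ AA
    B ↦ BC  (constrained at step 1)

A->CBC, B->BC, C->AA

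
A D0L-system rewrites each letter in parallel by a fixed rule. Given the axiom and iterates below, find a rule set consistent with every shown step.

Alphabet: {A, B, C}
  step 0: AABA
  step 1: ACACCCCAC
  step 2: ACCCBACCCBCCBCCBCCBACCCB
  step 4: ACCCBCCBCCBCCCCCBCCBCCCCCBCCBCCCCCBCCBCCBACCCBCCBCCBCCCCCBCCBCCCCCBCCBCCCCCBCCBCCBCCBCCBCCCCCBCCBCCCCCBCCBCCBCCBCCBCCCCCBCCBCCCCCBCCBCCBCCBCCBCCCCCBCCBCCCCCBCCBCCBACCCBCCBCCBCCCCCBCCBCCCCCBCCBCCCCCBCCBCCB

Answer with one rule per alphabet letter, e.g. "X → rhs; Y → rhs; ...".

A->AC, B->CCC, C->CCB

  step 1 ⇒ step 2: ACACCCCAC ⇒ AC·CCB·AC·CCB·CCB·CCB·CCB·AC·CCB
    A ↦ AC
    C ↦ CCB
  step 0 ⇒ step 1: AABA ⇒ AC·AC·CCC·AC
    B ↦ CCC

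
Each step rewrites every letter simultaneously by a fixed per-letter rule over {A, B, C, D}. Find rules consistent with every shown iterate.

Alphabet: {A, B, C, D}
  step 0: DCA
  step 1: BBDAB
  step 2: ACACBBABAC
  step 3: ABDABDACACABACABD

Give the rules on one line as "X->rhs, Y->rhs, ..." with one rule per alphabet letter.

  step 2 ⇒ step 3: ACACBBABAC ⇒ AB·D·AB·D·AC·AC·AB·AC·AB·D
    A ↦ AB
    B ↦ AC
    C ↦ D
  step 0 ⇒ step 1: DCA ⇒ BB·D·AB
    D ↦ BB

A->AB, B->AC, C->D, D->BB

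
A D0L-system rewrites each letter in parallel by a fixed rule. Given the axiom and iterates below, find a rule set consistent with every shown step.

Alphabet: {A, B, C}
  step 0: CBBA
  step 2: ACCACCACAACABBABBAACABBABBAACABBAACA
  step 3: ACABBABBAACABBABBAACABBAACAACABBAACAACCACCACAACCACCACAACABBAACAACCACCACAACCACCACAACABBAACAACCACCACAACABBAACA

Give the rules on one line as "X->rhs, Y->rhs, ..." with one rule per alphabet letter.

  step 2 ⇒ step 3: ACCACCACAACABBABBAACABBABBAACABBAACA ⇒ ACA·BBA·BBA·ACA·BBA·BBA·ACA·BBA·ACA·ACA·BBA·ACA·ACC·ACC·ACA·ACC·ACC·ACA·ACA·BBA·ACA·ACC·ACC·ACA·ACC·ACC·ACA·ACA·BBA·ACA·ACC·ACC·ACA·ACA·BBA·ACA
    A ↦ ACA
    B ↦ ACC
    C ↦ BBA

A->ACA, B->ACC, C->BBA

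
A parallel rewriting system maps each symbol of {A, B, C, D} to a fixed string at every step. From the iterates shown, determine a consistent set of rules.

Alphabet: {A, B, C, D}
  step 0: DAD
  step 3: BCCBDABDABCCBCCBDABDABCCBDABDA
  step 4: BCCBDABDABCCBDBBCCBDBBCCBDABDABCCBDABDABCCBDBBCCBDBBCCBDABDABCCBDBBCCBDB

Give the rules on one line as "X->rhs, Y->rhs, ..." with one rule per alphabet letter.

  step 3 ⇒ step 4: BCCBDABDABCCBCCBDABDABCCBDABDA ⇒ BCC·BDA·BDA·BCC·B·DB·BCC·B·DB·BCC·BDA·BDA·BCC·BDA·BDA·BCC·B·DB·BCC·B·DB·BCC·BDA·BDA·BCC·B·DB·BCC·B·DB
    A ↦ DB
    B ↦ BCC
    C ↦ BDA
    D ↦ B

A->DB, B->BCC, C->BDA, D->B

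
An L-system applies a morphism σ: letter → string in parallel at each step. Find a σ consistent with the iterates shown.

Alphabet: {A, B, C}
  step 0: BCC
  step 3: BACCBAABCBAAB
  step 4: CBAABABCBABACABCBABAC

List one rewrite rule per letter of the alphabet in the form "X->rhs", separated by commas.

  step 3 ⇒ step 4: BACCBAABCBAAB ⇒ C·BA·AB·AB·C·BA·BA·C·AB·C·BA·BA·C
    A ↦ BA
    B ↦ C
    C ↦ AB

A->BA, B->C, C->AB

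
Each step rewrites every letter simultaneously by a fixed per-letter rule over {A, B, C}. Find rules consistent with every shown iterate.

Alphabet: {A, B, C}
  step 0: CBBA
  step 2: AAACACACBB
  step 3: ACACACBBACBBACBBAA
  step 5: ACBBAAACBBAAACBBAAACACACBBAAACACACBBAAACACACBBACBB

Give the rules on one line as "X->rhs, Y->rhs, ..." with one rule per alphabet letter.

A->AC, B->A, C->BB

  step 2 ⇒ step 3: AAACACACBB ⇒ AC·AC·AC·BB·AC·BB·AC·BB·A·A
    A ↦ AC
    B ↦ A
    C ↦ BB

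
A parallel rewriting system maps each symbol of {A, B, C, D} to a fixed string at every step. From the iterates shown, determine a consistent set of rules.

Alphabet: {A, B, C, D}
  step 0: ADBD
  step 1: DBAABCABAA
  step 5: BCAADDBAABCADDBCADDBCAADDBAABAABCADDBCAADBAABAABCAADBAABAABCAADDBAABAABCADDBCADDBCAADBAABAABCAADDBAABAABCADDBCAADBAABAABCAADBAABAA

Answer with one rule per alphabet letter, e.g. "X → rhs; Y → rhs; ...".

A->D, B->BCA, C->A, D->BAA

  step 0 ⇒ step 1: ADBD ⇒ D·BAA·BCA·BAA
    A ↦ D
    B ↦ BCA
    D ↦ BAA
    C ↦ A  (constrained at step 1)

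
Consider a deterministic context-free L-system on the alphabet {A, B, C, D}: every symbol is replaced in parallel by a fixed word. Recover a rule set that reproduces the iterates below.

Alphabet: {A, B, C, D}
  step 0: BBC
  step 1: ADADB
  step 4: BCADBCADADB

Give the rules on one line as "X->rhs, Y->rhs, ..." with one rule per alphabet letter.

  step 0 ⇒ step 1: BBC ⇒ AD·AD·B
    B ↦ AD
    C ↦ B
    A ↦ B  (constrained at step 1)
    D ↦ C  (constrained at step 1)

A->B, B->AD, C->B, D->C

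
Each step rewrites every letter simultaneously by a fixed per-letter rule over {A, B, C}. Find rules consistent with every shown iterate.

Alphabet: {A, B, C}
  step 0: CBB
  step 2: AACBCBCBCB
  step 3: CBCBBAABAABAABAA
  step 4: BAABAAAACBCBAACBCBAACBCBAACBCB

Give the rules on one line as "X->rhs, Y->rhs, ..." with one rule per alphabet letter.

A->CB, B->AA, C->B

  step 3 ⇒ step 4: CBCBBAABAABAABAA ⇒ B·AA·B·AA·AA·CB·CB·AA·CB·CB·AA·CB·CB·AA·CB·CB
    A ↦ CB
    B ↦ AA
    C ↦ B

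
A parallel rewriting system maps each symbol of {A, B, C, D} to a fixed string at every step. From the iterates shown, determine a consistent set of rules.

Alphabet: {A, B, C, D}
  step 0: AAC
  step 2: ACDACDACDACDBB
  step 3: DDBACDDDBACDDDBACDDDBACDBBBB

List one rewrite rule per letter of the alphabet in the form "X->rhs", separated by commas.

A->DD, B->BB, C->B, D->ACD

  step 2 ⇒ step 3: ACDACDACDACDBB ⇒ DD·B·ACD·DD·B·ACD·DD·B·ACD·DD·B·ACD·BB·BB
    A ↦ DD
    B ↦ BB
    C ↦ B
    D ↦ ACD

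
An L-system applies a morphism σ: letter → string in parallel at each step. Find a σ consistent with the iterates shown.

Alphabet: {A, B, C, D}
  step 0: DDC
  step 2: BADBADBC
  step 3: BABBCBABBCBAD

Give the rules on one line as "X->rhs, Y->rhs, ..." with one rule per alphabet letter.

  step 2 ⇒ step 3: BADBADBC ⇒ BA·B·BC·BA·B·BC·BA·D
    A ↦ B
    B ↦ BA
    C ↦ D
    D ↦ BC

A->B, B->BA, C->D, D->BC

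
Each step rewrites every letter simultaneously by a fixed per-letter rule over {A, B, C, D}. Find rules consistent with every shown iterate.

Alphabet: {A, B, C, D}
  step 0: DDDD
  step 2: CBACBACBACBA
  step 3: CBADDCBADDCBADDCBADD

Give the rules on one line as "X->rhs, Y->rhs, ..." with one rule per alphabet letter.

  step 2 ⇒ step 3: CBACBACBACBA ⇒ CB·A·DD·CB·A·DD·CB·A·DD·CB·A·DD
    A ↦ DD
    B ↦ A
    C ↦ CB
    D ↦ CB  (constrained at step 0)

A->DD, B->A, C->CB, D->CB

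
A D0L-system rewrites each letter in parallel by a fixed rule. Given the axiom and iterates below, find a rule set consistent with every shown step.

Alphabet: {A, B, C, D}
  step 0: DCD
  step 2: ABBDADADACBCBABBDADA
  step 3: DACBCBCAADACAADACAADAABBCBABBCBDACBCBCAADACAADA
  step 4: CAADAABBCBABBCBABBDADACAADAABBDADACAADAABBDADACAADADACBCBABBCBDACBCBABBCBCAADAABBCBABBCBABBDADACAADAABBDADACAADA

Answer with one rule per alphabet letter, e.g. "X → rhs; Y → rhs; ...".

  step 3 ⇒ step 4: DACBCBCAADACAADACAADAABBCBABBCBDACBCBCAADACAADA ⇒ CAA·DA·ABB·CB·ABB·CB·ABB·DA·DA·CAA·DA·ABB·DA·DA·CAA·DA·ABB·DA·DA·CAA·DA·DA·CB·CB·ABB·CB·DA·CB·CB·ABB·CB·CAA·DA·ABB·CB·ABB·CB·ABB·DA·DA·CAA·DA·ABB·DA·DA·CAA·DA
    A ↦ DA
    B ↦ CB
    C ↦ ABB
    D ↦ CAA

A->DA, B->CB, C->ABB, D->CAA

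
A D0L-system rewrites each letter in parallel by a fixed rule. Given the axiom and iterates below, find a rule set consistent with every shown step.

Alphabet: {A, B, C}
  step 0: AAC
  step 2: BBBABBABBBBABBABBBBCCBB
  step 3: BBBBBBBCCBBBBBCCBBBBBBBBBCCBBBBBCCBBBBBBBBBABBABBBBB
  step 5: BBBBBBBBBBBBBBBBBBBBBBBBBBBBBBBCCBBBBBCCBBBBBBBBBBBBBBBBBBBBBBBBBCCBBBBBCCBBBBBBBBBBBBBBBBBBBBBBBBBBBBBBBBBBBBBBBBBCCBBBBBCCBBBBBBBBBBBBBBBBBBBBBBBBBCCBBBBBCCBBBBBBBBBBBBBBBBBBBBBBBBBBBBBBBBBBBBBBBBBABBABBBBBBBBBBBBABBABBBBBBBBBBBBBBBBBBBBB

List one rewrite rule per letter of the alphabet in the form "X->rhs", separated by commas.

A->BCC, B->BB, C->BAB

  step 2 ⇒ step 3: BBBABBABBBBABBABBBBCCBB ⇒ BB·BB·BB·BCC·BB·BB·BCC·BB·BB·BB·BB·BCC·BB·BB·BCC·BB·BB·BB·BB·BAB·BAB·BB·BB
    A ↦ BCC
    B ↦ BB
    C ↦ BAB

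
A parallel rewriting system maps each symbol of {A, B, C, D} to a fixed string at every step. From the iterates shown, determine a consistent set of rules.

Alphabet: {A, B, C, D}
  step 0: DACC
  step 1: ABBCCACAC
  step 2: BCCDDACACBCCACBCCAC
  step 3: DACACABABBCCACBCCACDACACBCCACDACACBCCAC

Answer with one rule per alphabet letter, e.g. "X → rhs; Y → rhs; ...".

  step 2 ⇒ step 3: BCCDDACACBCCACBCCAC ⇒ D·AC·AC·AB·AB·BCC·AC·BCC·AC·D·AC·AC·BCC·AC·D·AC·AC·BCC·AC
    A ↦ BCC
    B ↦ D
    C ↦ AC
    D ↦ AB

A->BCC, B->D, C->AC, D->AB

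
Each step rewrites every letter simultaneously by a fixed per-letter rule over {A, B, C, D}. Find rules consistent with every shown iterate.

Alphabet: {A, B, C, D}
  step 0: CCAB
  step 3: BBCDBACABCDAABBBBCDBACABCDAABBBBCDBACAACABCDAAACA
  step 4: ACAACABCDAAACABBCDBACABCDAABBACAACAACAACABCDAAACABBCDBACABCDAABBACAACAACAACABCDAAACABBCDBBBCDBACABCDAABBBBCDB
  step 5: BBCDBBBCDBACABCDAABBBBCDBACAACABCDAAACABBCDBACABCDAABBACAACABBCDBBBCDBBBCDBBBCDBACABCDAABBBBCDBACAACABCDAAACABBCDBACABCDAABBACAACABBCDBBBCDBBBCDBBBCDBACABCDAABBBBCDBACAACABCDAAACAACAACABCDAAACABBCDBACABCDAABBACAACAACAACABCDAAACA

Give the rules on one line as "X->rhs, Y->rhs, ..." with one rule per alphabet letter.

  step 4 ⇒ step 5: ACAACABCDAAACABBCDBACABCDAABBACAACAACAACABCDAAACABBCDBACABCDAABBACAACAACAACABCDAAACABBCDBBBCDBACABCDAABBBBCDB ⇒ B·BCD·B·B·BCD·B·ACA·BCD·AA·B·B·B·BCD·B·ACA·ACA·BCD·AA·ACA·B·BCD·B·ACA·BCD·AA·B·B·ACA·ACA·B·BCD·B·B·BCD·B·B·BCD·B·B·BCD·B·ACA·BCD·AA·B·B·B·BCD·B·ACA·ACA·BCD·AA·ACA·B·BCD·B·ACA·BCD·AA·B·B·ACA·ACA·B·BCD·B·B·BCD·B·B·BCD·B·B·BCD·B·ACA·BCD·AA·B·B·B·BCD·B·ACA·ACA·BCD·AA·ACA·ACA·ACA·BCD·AA·ACA·B·BCD·B·ACA·BCD·AA·B·B·ACA·ACA·ACA·ACA·BCD·AA·ACA
    A ↦ B
    B ↦ ACA
    C ↦ BCD
    D ↦ AA

A->B, B->ACA, C->BCD, D->AA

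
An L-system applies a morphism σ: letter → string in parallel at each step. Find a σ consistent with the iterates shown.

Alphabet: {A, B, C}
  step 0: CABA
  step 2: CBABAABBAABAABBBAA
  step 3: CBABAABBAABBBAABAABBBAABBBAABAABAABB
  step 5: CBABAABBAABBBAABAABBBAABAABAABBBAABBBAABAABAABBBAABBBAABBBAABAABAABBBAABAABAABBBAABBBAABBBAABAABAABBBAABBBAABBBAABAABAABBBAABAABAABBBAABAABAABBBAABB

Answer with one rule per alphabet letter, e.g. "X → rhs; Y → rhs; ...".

A->B, B->BAA, C->CBA

  step 2 ⇒ step 3: CBABAABBAABAABBBAA ⇒ CBA·BAA·B·BAA·B·B·BAA·BAA·B·B·BAA·B·B·BAA·BAA·BAA·B·B
    A ↦ B
    B ↦ BAA
    C ↦ CBA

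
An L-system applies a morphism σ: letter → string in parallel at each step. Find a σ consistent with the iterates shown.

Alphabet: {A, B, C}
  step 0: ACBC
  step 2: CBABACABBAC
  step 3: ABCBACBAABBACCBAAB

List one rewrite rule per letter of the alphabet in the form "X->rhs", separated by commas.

A->BA, B->C, C->AB

  step 2 ⇒ step 3: CBABACABBAC ⇒ AB·C·BA·C·BA·AB·BA·C·C·BA·AB
    A ↦ BA
    B ↦ C
    C ↦ AB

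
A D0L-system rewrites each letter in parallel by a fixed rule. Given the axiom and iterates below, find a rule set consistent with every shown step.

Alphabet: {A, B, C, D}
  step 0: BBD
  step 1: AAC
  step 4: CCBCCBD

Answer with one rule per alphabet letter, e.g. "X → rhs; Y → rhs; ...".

A->CB, B->A, C->D, D->C

  step 0 ⇒ step 1: BBD ⇒ A·A·C
    B ↦ A
    D ↦ C
    A ↦ CB  (constrained at step 1)
    C ↦ D  (constrained at step 1)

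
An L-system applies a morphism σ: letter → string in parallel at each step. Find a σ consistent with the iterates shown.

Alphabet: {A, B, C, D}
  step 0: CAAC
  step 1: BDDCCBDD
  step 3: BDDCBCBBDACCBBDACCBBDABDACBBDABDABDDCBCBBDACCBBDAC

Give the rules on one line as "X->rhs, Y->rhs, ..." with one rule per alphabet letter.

  step 0 ⇒ step 1: CAAC ⇒ BDD·C·C·BDD
    A ↦ C
    C ↦ BDD
    B ↦ CB  (constrained at step 1)
    D ↦ BDA  (constrained at step 1)

A->C, B->CB, C->BDD, D->BDA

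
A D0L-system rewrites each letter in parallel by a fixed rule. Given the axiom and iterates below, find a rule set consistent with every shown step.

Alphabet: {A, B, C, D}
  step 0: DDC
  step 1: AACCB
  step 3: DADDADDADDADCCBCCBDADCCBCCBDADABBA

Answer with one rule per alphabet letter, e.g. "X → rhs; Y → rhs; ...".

  step 0 ⇒ step 1: DDC ⇒ A·A·CCB
    C ↦ CCB
    D ↦ A
    A ↦ BB  (constrained at step 1)
    B ↦ DAD  (constrained at step 1)

A->BB, B->DAD, C->CCB, D->A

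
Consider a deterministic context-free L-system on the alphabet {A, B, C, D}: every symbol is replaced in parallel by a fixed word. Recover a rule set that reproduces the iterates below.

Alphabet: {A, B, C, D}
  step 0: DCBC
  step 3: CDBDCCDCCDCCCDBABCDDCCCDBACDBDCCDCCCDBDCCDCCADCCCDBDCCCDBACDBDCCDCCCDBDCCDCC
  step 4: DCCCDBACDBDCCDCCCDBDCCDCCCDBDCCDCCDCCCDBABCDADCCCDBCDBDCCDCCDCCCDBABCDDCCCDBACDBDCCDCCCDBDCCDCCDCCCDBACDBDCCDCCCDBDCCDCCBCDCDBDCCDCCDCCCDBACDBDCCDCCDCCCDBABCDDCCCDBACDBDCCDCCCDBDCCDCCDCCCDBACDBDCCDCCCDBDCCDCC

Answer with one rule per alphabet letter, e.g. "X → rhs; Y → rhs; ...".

  step 3 ⇒ step 4: CDBDCCDCCDCCCDBABCDDCCCDBACDBDCCDCCCDBDCCDCCADCCCDBDCCCDBACDBDCCDCCCDBDCCDCC ⇒ DCC·CDB·A·CDB·DCC·DCC·CDB·DCC·DCC·CDB·DCC·DCC·DCC·CDB·A·BCD·A·DCC·CDB·CDB·DCC·DCC·DCC·CDB·A·BCD·DCC·CDB·A·CDB·DCC·DCC·CDB·DCC·DCC·DCC·CDB·A·CDB·DCC·DCC·CDB·DCC·DCC·BCD·CDB·DCC·DCC·DCC·CDB·A·CDB·DCC·DCC·DCC·CDB·A·BCD·DCC·CDB·A·CDB·DCC·DCC·CDB·DCC·DCC·DCC·CDB·A·CDB·DCC·DCC·CDB·DCC·DCC
    A ↦ BCD
    B ↦ A
    C ↦ DCC
    D ↦ CDB

A->BCD, B->A, C->DCC, D->CDB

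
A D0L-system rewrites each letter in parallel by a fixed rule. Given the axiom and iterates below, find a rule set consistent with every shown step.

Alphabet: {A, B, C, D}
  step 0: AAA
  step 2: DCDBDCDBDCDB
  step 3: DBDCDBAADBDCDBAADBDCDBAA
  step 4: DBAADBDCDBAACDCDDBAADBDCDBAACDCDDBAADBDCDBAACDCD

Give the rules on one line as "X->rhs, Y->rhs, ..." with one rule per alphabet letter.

  step 3 ⇒ step 4: DBDCDBAADBDCDBAADBDCDBAA ⇒ DB·AA·DB·DC·DB·AA·CD·CD·DB·AA·DB·DC·DB·AA·CD·CD·DB·AA·DB·DC·DB·AA·CD·CD
    A ↦ CD
    B ↦ AA
    C ↦ DC
    D ↦ DB

A->CD, B->AA, C->DC, D->DB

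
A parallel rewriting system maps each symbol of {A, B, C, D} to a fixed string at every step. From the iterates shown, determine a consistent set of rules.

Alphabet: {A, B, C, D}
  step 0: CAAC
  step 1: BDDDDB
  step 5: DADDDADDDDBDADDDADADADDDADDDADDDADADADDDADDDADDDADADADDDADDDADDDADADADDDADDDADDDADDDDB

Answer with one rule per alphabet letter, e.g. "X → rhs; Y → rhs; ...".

  step 0 ⇒ step 1: CAAC ⇒ B·DD·DD·B
    A ↦ DD
    C ↦ B
    B ↦ AC  (constrained at step 1)
    D ↦ DA  (constrained at step 1)

A->DD, B->AC, C->B, D->DA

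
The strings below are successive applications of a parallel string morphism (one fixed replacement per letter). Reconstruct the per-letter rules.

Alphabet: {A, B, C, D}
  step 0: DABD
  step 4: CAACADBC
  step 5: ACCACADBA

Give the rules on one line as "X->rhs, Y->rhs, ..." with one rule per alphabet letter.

  step 4 ⇒ step 5: CAACADBC ⇒ A·C·C·A·C·A·DB·A
    A ↦ C
    B ↦ DB
    C ↦ A
    D ↦ A

A->C, B->DB, C->A, D->A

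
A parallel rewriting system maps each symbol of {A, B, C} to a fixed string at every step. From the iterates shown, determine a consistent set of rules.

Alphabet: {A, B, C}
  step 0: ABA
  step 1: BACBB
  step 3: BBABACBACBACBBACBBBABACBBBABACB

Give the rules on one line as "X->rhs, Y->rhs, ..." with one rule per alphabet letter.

  step 0 ⇒ step 1: ABA ⇒ B·ACB·B
    A ↦ B
    B ↦ ACB
    C ↦ BAB  (constrained at step 1)

A->B, B->ACB, C->BAB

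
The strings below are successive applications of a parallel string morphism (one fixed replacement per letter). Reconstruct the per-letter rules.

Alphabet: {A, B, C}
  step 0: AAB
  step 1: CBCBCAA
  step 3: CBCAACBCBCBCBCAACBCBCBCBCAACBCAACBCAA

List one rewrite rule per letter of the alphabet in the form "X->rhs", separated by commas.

A->CB, B->CAA, C->CB

  step 0 ⇒ step 1: AAB ⇒ CB·CB·CAA
    A ↦ CB
    B ↦ CAA
    C ↦ CB  (constrained at step 1)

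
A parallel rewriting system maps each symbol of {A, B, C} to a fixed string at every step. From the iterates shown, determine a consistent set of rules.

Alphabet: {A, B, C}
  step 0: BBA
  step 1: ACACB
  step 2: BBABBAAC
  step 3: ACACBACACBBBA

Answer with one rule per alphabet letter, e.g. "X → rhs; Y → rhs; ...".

A->B, B->AC, C->BA

  step 2 ⇒ step 3: BBABBAAC ⇒ AC·AC·B·AC·AC·B·B·BA
    A ↦ B
    B ↦ AC
    C ↦ BA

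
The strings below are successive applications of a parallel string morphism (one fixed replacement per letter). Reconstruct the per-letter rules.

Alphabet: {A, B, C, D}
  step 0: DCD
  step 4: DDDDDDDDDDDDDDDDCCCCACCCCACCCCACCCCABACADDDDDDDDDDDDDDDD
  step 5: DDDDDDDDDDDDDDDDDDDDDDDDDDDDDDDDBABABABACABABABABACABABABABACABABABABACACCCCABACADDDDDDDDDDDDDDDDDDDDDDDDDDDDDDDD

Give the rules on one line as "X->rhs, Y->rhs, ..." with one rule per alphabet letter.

  step 4 ⇒ step 5: DDDDDDDDDDDDDDDDCCCCACCCCACCCCACCCCABACADDDDDDDDDDDDDDDD ⇒ DD·DD·DD·DD·DD·DD·DD·DD·DD·DD·DD·DD·DD·DD·DD·DD·BA·BA·BA·BA·CA·BA·BA·BA·BA·CA·BA·BA·BA·BA·CA·BA·BA·BA·BA·CA·CCC·CA·BA·CA·DD·DD·DD·DD·DD·DD·DD·DD·DD·DD·DD·DD·DD·DD·DD·DD
    A ↦ CA
    B ↦ CCC
    C ↦ BA
    D ↦ DD

A->CA, B->CCC, C->BA, D->DD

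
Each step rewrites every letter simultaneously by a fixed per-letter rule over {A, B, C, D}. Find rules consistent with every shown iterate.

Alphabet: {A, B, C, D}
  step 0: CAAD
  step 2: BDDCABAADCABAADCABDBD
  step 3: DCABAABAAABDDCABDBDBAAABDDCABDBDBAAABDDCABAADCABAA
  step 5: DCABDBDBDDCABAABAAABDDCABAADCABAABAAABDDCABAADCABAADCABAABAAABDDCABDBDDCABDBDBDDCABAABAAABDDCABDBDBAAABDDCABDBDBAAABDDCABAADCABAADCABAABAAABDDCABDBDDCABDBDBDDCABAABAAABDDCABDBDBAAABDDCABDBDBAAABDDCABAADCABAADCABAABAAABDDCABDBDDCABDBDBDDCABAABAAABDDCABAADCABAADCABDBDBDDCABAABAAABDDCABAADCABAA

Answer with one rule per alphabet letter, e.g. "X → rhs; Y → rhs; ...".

  step 2 ⇒ step 3: BDDCABAADCABAADCABDBD ⇒ DCA·BAA·BAA·A·BD·DCA·BD·BD·BAA·A·BD·DCA·BD·BD·BAA·A·BD·DCA·BAA·DCA·BAA
    A ↦ BD
    B ↦ DCA
    C ↦ A
    D ↦ BAA

A->BD, B->DCA, C->A, D->BAA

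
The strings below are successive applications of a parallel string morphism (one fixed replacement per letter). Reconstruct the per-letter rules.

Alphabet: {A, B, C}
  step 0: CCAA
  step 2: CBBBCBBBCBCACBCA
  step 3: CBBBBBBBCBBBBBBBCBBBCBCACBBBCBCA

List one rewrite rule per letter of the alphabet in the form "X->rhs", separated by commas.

A->CA, B->BB, C->CB

  step 2 ⇒ step 3: CBBBCBBBCBCACBCA ⇒ CB·BB·BB·BB·CB·BB·BB·BB·CB·BB·CB·CA·CB·BB·CB·CA
    A ↦ CA
    B ↦ BB
    C ↦ CB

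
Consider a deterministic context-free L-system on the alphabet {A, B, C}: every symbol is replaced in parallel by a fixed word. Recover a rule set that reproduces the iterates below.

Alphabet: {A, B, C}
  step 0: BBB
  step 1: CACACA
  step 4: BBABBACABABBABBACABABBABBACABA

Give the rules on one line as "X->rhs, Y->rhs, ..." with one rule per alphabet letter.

  step 0 ⇒ step 1: BBB ⇒ CA·CA·CA
    B ↦ CA
    A ↦ BA  (constrained at step 1)
    C ↦ B  (constrained at step 1)

A->BA, B->CA, C->B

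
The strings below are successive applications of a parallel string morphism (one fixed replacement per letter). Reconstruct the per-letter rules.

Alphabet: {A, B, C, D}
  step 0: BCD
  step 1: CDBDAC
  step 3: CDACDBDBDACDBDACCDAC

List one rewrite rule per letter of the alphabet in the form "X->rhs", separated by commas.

  step 0 ⇒ step 1: BCD ⇒ CD·BD·AC
    B ↦ CD
    C ↦ BD
    D ↦ AC
    A ↦ D  (constrained at step 1)

A->D, B->CD, C->BD, D->AC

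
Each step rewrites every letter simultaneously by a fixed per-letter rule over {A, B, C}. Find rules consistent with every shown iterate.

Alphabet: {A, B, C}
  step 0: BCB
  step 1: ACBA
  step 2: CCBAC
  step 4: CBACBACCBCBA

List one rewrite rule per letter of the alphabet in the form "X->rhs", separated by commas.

A->C, B->A, C->CB

  step 1 ⇒ step 2: ACBA ⇒ C·CB·A·C
    A ↦ C
    B ↦ A
    C ↦ CB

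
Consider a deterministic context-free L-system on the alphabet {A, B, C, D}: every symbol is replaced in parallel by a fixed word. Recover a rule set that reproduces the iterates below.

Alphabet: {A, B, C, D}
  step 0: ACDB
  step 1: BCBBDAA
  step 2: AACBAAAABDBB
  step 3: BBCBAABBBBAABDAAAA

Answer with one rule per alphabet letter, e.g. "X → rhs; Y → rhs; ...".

  step 2 ⇒ step 3: AACBAAAABDBB ⇒ B·B·CB·AA·B·B·B·B·AA·BD·AA·AA
    A ↦ B
    B ↦ AA
    C ↦ CB
    D ↦ BD

A->B, B->AA, C->CB, D->BD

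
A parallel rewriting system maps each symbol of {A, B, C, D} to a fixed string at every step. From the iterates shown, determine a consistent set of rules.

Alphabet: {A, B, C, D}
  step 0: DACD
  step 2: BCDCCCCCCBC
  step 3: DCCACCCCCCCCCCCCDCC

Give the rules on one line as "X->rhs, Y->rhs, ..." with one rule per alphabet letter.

A->BC, B->D, C->CC, D->A

  step 2 ⇒ step 3: BCDCCCCCCBC ⇒ D·CC·A·CC·CC·CC·CC·CC·CC·D·CC
    B ↦ D
    C ↦ CC
    D ↦ A
    A ↦ BC  (constrained at step 0)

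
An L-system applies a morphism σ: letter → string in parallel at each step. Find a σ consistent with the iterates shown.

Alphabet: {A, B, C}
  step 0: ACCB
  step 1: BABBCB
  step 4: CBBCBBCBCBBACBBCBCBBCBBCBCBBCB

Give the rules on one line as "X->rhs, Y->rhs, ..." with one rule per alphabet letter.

  step 0 ⇒ step 1: ACCB ⇒ BA·B·B·CB
    A ↦ BA
    B ↦ CB
    C ↦ B

A->BA, B->CB, C->B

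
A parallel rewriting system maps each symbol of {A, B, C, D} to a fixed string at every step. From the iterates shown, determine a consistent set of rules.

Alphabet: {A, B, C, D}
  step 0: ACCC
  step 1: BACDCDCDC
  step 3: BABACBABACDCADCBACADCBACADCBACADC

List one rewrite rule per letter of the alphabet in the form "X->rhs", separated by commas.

  step 0 ⇒ step 1: ACCC ⇒ BAC·DC·DC·DC
    A ↦ BAC
    C ↦ DC
    B ↦ BA  (constrained at step 1)
    D ↦ A  (constrained at step 1)

A->BAC, B->BA, C->DC, D->A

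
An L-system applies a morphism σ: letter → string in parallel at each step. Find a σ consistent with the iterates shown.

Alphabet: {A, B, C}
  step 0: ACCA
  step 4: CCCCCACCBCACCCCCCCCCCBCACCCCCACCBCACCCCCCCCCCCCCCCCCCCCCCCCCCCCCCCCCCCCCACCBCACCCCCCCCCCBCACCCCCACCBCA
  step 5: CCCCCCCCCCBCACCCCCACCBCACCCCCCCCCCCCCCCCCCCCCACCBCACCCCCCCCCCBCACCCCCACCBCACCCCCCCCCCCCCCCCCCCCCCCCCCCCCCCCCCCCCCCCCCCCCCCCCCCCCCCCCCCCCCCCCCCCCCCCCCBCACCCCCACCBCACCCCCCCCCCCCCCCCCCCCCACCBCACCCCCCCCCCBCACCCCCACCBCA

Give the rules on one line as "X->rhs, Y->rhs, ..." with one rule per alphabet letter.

A->BCA, B->CA, C->CC

  step 4 ⇒ step 5: CCCCCACCBCACCCCCCCCCCBCACCCCCACCBCACCCCCCCCCCCCCCCCCCCCCCCCCCCCCCCCCCCCCACCBCACCCCCCCCCCBCACCCCCACCBCA ⇒ CC·CC·CC·CC·CC·BCA·CC·CC·CA·CC·BCA·CC·CC·CC·CC·CC·CC·CC·CC·CC·CC·CA·CC·BCA·CC·CC·CC·CC·CC·BCA·CC·CC·CA·CC·BCA·CC·CC·CC·CC·CC·CC·CC·CC·CC·CC·CC·CC·CC·CC·CC·CC·CC·CC·CC·CC·CC·CC·CC·CC·CC·CC·CC·CC·CC·CC·CC·CC·CC·CC·CC·CC·CC·BCA·CC·CC·CA·CC·BCA·CC·CC·CC·CC·CC·CC·CC·CC·CC·CC·CA·CC·BCA·CC·CC·CC·CC·CC·BCA·CC·CC·CA·CC·BCA
    A ↦ BCA
    B ↦ CA
    C ↦ CC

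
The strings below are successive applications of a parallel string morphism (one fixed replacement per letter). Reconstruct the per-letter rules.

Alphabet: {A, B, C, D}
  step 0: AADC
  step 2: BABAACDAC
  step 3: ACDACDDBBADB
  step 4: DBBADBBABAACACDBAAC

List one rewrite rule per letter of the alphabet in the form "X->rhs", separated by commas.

A->D, B->AC, C->B, D->BA

  step 3 ⇒ step 4: ACDACDDBBADB ⇒ D·B·BA·D·B·BA·BA·AC·AC·D·BA·AC
    A ↦ D
    B ↦ AC
    C ↦ B
    D ↦ BA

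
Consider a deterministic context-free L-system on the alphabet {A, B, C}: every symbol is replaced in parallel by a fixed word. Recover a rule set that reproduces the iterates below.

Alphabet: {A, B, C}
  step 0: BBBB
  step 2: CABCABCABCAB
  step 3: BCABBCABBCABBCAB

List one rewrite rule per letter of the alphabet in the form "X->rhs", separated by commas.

  step 2 ⇒ step 3: CABCABCABCAB ⇒ B·C·AB·B·C·AB·B·C·AB·B·C·AB
    A ↦ C
    B ↦ AB
    C ↦ B

A->C, B->AB, C->B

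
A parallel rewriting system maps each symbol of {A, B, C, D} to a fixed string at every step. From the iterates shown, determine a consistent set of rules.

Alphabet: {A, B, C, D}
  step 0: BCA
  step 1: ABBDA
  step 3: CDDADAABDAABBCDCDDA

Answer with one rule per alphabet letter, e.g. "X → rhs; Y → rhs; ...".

A->DA, B->AB, C->B, D->CD

  step 0 ⇒ step 1: BCA ⇒ AB·B·DA
    A ↦ DA
    B ↦ AB
    C ↦ B
    D ↦ CD  (constrained at step 1)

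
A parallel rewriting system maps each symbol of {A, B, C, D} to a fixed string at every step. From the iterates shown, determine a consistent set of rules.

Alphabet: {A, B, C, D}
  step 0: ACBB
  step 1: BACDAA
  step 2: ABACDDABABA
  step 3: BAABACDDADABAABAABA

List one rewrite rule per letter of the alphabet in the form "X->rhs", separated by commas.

A->BA, B->A, C->CD, D->DA

  step 2 ⇒ step 3: ABACDDABABA ⇒ BA·A·BA·CD·DA·DA·BA·A·BA·A·BA
    A ↦ BA
    B ↦ A
    C ↦ CD
    D ↦ DA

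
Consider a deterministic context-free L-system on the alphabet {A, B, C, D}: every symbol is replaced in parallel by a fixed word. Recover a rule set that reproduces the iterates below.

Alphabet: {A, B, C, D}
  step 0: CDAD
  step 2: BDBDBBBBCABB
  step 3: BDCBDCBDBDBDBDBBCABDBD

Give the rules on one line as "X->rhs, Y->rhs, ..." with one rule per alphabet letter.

A->CA, B->BD, C->BB, D->C

  step 2 ⇒ step 3: BDBDBBBBCABB ⇒ BD·C·BD·C·BD·BD·BD·BD·BB·CA·BD·BD
    A ↦ CA
    B ↦ BD
    C ↦ BB
    D ↦ C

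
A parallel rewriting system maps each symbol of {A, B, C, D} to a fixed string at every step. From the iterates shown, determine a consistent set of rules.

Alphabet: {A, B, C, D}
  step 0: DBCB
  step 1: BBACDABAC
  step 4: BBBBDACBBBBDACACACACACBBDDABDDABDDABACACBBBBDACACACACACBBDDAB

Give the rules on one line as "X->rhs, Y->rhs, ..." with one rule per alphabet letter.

  step 0 ⇒ step 1: DBCB ⇒ BB·AC·DAB·AC
    B ↦ AC
    C ↦ DAB
    D ↦ BB
    A ↦ D  (constrained at step 1)

A->D, B->AC, C->DAB, D->BB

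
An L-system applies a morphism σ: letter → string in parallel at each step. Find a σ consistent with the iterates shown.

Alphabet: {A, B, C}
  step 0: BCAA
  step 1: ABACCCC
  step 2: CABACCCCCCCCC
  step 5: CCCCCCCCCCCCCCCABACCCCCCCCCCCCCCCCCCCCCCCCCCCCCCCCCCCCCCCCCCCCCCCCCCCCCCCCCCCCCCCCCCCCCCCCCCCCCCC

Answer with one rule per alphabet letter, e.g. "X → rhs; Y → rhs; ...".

A->C, B->ABA, C->CC

  step 1 ⇒ step 2: ABACCCC ⇒ C·ABA·C·CC·CC·CC·CC
    A ↦ C
    B ↦ ABA
    C ↦ CC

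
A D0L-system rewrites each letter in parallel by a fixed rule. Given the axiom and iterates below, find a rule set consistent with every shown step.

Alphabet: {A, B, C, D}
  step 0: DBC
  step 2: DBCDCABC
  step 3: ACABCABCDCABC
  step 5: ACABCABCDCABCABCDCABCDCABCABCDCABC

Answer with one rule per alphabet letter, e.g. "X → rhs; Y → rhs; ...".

A->D, B->CA, C->BC, D->A

  step 2 ⇒ step 3: DBCDCABC ⇒ A·CA·BC·A·BC·D·CA·BC
    A ↦ D
    B ↦ CA
    C ↦ BC
    D ↦ A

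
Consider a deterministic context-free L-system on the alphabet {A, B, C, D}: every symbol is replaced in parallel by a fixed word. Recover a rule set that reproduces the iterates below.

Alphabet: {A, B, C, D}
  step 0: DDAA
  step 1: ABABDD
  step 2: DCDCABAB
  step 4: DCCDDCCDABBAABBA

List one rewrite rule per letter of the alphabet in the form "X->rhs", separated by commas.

A->D, B->C, C->BA, D->AB

  step 1 ⇒ step 2: ABABDD ⇒ D·C·D·C·AB·AB
    A ↦ D
    B ↦ C
    D ↦ AB
    C ↦ BA  (constrained at step 2)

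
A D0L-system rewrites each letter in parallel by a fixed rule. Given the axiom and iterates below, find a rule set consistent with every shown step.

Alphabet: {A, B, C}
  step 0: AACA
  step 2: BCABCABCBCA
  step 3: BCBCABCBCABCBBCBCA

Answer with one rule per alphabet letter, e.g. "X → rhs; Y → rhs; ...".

  step 2 ⇒ step 3: BCABCABCBCA ⇒ BC·B·CA·BC·B·CA·BC·B·BC·B·CA
    A ↦ CA
    B ↦ BC
    C ↦ B

A->CA, B->BC, C->B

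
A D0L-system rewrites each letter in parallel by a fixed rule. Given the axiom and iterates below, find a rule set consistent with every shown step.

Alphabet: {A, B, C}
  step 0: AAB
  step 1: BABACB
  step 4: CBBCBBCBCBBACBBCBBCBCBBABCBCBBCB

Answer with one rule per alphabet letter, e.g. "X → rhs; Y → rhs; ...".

  step 0 ⇒ step 1: AAB ⇒ BA·BA·CB
    A ↦ BA
    B ↦ CB
    C ↦ B  (constrained at step 1)

A->BA, B->CB, C->B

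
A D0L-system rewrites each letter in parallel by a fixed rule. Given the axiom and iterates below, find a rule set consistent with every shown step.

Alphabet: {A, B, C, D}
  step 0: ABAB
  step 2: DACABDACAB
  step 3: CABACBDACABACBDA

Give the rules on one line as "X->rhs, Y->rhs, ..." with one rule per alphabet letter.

A->B, B->DA, C->AC, D->CA

  step 2 ⇒ step 3: DACABDACAB ⇒ CA·B·AC·B·DA·CA·B·AC·B·DA
    A ↦ B
    B ↦ DA
    C ↦ AC
    D ↦ CA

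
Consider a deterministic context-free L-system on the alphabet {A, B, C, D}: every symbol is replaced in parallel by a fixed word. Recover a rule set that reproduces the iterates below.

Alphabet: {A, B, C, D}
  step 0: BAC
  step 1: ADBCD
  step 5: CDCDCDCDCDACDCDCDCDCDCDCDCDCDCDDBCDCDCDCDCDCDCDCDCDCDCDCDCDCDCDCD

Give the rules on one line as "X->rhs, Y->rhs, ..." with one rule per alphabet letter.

  step 0 ⇒ step 1: BAC ⇒ A·DB·CD
    A ↦ DB
    B ↦ A
    C ↦ CD
    D ↦ CD  (constrained at step 1)

A->DB, B->A, C->CD, D->CD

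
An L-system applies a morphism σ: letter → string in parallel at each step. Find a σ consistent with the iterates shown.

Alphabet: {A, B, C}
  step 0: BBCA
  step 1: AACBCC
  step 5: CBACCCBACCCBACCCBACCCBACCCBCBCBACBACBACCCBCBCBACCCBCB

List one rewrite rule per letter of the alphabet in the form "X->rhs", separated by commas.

  step 0 ⇒ step 1: BBCA ⇒ A·A·CB·CC
    A ↦ CC
    B ↦ A
    C ↦ CB

A->CC, B->A, C->CB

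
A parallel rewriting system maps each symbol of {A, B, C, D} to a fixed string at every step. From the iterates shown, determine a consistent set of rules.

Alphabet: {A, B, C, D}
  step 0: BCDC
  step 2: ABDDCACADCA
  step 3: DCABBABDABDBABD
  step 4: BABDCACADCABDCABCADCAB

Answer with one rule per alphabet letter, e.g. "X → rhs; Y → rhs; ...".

  step 3 ⇒ step 4: DCABBABDABDBABD ⇒ B·AB·D·CA·CA·D·CA·B·D·CA·B·CA·D·CA·B
    A ↦ D
    B ↦ CA
    C ↦ AB
    D ↦ B

A->D, B->CA, C->AB, D->B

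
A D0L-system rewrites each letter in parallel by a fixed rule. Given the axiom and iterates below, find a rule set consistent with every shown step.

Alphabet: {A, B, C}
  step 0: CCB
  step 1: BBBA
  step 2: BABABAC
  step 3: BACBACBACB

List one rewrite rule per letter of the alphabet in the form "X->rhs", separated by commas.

A->C, B->BA, C->B

  step 2 ⇒ step 3: BABABAC ⇒ BA·C·BA·C·BA·C·B
    A ↦ C
    B ↦ BA
    C ↦ B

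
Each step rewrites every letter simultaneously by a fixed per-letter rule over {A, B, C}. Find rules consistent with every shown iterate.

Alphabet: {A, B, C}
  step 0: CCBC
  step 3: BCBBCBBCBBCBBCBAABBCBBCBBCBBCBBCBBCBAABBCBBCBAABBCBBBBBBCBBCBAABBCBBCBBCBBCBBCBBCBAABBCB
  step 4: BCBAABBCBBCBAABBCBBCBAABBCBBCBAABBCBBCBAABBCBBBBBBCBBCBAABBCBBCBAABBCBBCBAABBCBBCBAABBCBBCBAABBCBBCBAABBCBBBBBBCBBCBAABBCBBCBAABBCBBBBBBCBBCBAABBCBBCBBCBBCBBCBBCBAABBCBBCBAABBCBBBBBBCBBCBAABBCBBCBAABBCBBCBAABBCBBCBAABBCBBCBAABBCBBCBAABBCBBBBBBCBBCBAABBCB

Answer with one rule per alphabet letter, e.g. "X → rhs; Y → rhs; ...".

  step 3 ⇒ step 4: BCBBCBBCBBCBBCBAABBCBBCBBCBBCBBCBBCBAABBCBBCBAABBCBBBBBBCBBCBAABBCBBCBBCBBCBBCBBCBAABBCB ⇒ BCB·AAB·BCB·BCB·AAB·BCB·BCB·AAB·BCB·BCB·AAB·BCB·BCB·AAB·BCB·BB·BB·BCB·BCB·AAB·BCB·BCB·AAB·BCB·BCB·AAB·BCB·BCB·AAB·BCB·BCB·AAB·BCB·BCB·AAB·BCB·BB·BB·BCB·BCB·AAB·BCB·BCB·AAB·BCB·BB·BB·BCB·BCB·AAB·BCB·BCB·BCB·BCB·BCB·BCB·AAB·BCB·BCB·AAB·BCB·BB·BB·BCB·BCB·AAB·BCB·BCB·AAB·BCB·BCB·AAB·BCB·BCB·AAB·BCB·BCB·AAB·BCB·BCB·AAB·BCB·BB·BB·BCB·BCB·AAB·BCB
    A ↦ BB
    B ↦ BCB
    C ↦ AAB

A->BB, B->BCB, C->AAB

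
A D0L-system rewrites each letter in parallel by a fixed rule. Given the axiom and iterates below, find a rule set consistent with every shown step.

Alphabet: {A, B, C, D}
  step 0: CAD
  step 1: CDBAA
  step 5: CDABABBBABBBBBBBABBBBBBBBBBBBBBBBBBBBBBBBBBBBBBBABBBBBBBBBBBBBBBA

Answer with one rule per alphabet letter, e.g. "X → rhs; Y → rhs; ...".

  step 0 ⇒ step 1: CAD ⇒ CD·BA·A
    A ↦ BA
    C ↦ CD
    D ↦ A
    B ↦ BB  (constrained at step 1)

A->BA, B->BB, C->CD, D->A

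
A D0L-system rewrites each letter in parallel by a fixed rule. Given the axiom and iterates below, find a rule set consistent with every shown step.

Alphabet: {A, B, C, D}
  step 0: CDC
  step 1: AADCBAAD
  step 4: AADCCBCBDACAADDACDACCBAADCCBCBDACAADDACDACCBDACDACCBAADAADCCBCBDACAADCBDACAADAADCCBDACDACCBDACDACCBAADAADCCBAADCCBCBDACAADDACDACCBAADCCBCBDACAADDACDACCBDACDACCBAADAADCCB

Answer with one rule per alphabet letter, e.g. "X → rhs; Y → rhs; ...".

  step 0 ⇒ step 1: CDC ⇒ AAD·CB·AAD
    C ↦ AAD
    D ↦ CB
    A ↦ DAC  (constrained at step 1)
    B ↦ CCB  (constrained at step 1)

A->DAC, B->CCB, C->AAD, D->CB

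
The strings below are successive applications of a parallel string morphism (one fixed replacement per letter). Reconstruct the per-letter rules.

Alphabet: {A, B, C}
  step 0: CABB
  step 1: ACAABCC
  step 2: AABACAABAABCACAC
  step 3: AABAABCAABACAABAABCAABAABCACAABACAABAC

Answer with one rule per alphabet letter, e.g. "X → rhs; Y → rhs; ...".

A->AAB, B->C, C->AC

  step 2 ⇒ step 3: AABACAABAABCACAC ⇒ AAB·AAB·C·AAB·AC·AAB·AAB·C·AAB·AAB·C·AC·AAB·AC·AAB·AC
    A ↦ AAB
    B ↦ C
    C ↦ AC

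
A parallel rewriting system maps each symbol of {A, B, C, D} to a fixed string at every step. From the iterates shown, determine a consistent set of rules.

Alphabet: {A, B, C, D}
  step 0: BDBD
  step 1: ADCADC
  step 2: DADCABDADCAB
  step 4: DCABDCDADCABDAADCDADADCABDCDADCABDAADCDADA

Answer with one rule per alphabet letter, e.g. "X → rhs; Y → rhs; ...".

A->DA, B->A, C->AB, D->DC

  step 1 ⇒ step 2: ADCADC ⇒ DA·DC·AB·DA·DC·AB
    A ↦ DA
    C ↦ AB
    D ↦ DC
  step 0 ⇒ step 1: BDBD ⇒ A·DC·A·DC
    B ↦ A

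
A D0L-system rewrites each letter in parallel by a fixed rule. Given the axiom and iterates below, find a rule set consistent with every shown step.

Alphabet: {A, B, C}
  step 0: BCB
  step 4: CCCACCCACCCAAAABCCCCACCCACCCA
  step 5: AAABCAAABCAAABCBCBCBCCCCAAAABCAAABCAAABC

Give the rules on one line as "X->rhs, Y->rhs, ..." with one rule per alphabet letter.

  step 4 ⇒ step 5: CCCACCCACCCAAAABCCCCACCCACCCA ⇒ A·A·A·BC·A·A·A·BC·A·A·A·BC·BC·BC·BC·CCC·A·A·A·A·BC·A·A·A·BC·A·A·A·BC
    A ↦ BC
    B ↦ CCC
    C ↦ A

A->BC, B->CCC, C->A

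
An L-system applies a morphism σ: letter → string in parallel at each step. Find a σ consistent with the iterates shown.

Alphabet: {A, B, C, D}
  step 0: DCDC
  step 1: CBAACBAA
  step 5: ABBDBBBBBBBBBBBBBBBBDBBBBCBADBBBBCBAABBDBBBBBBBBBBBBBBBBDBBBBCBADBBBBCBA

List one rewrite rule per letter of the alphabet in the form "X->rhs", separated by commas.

  step 0 ⇒ step 1: DCDC ⇒ CBA·A·CBA·A
    C ↦ A
    D ↦ CBA
    A ↦ D  (constrained at step 1)
    B ↦ BB  (constrained at step 1)

A->D, B->BB, C->A, D->CBA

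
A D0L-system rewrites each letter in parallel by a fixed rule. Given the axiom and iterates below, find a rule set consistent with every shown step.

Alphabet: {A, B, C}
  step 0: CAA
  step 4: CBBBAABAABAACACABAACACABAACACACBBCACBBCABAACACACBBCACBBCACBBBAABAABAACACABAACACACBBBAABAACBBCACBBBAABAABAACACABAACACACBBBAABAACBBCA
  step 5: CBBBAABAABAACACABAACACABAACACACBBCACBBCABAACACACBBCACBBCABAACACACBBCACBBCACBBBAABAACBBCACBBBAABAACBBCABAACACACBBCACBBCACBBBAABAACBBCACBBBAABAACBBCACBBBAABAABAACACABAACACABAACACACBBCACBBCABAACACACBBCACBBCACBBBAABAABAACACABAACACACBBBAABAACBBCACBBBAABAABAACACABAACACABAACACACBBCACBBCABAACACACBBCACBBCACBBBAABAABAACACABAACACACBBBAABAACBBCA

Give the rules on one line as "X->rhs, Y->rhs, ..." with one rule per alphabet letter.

  step 4 ⇒ step 5: CBBBAABAABAACACABAACACABAACACACBBCACBBCABAACACACBBCACBBCACBBBAABAABAACACABAACACACBBBAABAACBBCACBBBAABAABAACACABAACACACBBBAABAACBBCA ⇒ CBB·BAA·BAA·BAA·CA·CA·BAA·CA·CA·BAA·CA·CA·CBB·CA·CBB·CA·BAA·CA·CA·CBB·CA·CBB·CA·BAA·CA·CA·CBB·CA·CBB·CA·CBB·BAA·BAA·CBB·CA·CBB·BAA·BAA·CBB·CA·BAA·CA·CA·CBB·CA·CBB·CA·CBB·BAA·BAA·CBB·CA·CBB·BAA·BAA·CBB·CA·CBB·BAA·BAA·BAA·CA·CA·BAA·CA·CA·BAA·CA·CA·CBB·CA·CBB·CA·BAA·CA·CA·CBB·CA·CBB·CA·CBB·BAA·BAA·BAA·CA·CA·BAA·CA·CA·CBB·BAA·BAA·CBB·CA·CBB·BAA·BAA·BAA·CA·CA·BAA·CA·CA·BAA·CA·CA·CBB·CA·CBB·CA·BAA·CA·CA·CBB·CA·CBB·CA·CBB·BAA·BAA·BAA·CA·CA·BAA·CA·CA·CBB·BAA·BAA·CBB·CA
    A ↦ CA
    B ↦ BAA
    C ↦ CBB

A->CA, B->BAA, C->CBB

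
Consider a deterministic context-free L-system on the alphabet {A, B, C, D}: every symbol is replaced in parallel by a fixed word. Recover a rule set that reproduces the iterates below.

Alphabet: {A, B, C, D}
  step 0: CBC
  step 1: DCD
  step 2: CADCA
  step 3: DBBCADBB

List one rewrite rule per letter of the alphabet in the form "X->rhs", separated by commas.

  step 2 ⇒ step 3: CADCA ⇒ D·BB·CA·D·BB
    A ↦ BB
    C ↦ D
    D ↦ CA
  step 0 ⇒ step 1: CBC ⇒ D·C·D
    B ↦ C

A->BB, B->C, C->D, D->CA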